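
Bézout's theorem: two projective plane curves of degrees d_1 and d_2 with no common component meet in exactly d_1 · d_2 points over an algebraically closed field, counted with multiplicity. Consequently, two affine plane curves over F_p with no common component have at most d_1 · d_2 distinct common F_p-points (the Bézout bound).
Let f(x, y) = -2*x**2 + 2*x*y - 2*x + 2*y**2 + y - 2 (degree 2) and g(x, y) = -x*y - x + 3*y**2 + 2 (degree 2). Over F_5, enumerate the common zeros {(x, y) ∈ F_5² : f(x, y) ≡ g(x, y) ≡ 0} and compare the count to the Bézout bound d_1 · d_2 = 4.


Common zeros: ∅; count = 0; Bézout bound = 4.

deg(f) = 2, deg(g) = 2, so Bézout bound = 4.
Scan x ∈ F_5. For each x, list the y ∈ F_5 with f(x, y) ≡ 0 and those with g(x, y) ≡ 0 (mod 5); the common zeros in that column are the intersection.
  x = 0: f ≡ 0 at y ∈ ∅; g ≡ 0 at y ∈ {1, 4}; common: ∅.
  x = 1: f ≡ 0 at y ∈ ∅; g ≡ 0 at y ∈ {3, 4}; common: ∅.
  x = 2: f ≡ 0 at y ∈ ∅; g ≡ 0 at y ∈ {0, 4}; common: ∅.
  x = 3: f ≡ 0 at y ∈ ∅; g ≡ 0 at y ∈ {2, 4}; common: ∅.
  x = 4: f ≡ 0 at y ∈ ∅; g ≡ 0 at y ∈ {4}; common: ∅.
Collecting: common zeros = ∅, so the count is 0.
Comparison with the Bézout bound: 0 ≤ 4 = deg(f)·deg(g), as expected for curves with no common component (the affine F_5-count falls short of the bound because intersections may lie at infinity, over extension fields, or carry multiplicity).


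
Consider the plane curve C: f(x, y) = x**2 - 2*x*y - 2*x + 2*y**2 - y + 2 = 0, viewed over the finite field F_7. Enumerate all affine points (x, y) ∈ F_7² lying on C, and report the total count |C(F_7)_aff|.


Affine F_7-points: {(1, 1), (1, 4), (2, 2), (2, 4), (3, 1), (3, 6), (4, 2), (4, 6)}; count = 8.

For each of the 49 pairs (x, y) ∈ F_7², evaluate f(x, y) mod 7. Record the zeros.
  x = 0: [0↦2, 1↦3, 2↦1, 3↦3, 4↦2, 5↦5, 6↦5]  zeros at y ∈ ∅
  x = 1: [0↦1, 1↦0, 2↦3, 3↦3, 4↦0, 5↦1, 6↦6]  zeros at y ∈ {1, 4}
  x = 2: [0↦2, 1↦6, 2↦0, 3↦5, 4↦0, 5↦6, 6↦2]  zeros at y ∈ {2, 4}
  x = 3: [0↦5, 1↦0, 2↦6, 3↦2, 4↦2, 5↦6, 6↦0]  zeros at y ∈ {1, 6}
  x = 4: [0↦3, 1↦3, 2↦0, 3↦1, 4↦6, 5↦1, 6↦0]  zeros at y ∈ {2, 6}
  x = 5: [0↦3, 1↦1, 2↦3, 3↦2, 4↦5, 5↦5, 6↦2]  zeros at y ∈ ∅
  x = 6: [0↦5, 1↦1, 2↦1, 3↦5, 4↦6, 5↦4, 6↦6]  zeros at y ∈ ∅
Collecting zeros: affine points = {(1, 1), (1, 4), (2, 2), (2, 4), (3, 1), (3, 6), (4, 2), (4, 6)}.
Total count |C(F_7)_aff| = 8.


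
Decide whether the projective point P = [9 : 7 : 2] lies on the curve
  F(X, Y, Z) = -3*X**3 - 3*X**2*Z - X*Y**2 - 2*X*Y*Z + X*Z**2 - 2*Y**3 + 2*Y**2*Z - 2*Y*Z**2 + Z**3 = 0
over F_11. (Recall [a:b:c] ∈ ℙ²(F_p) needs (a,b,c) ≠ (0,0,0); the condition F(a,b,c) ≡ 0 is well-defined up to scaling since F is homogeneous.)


F(9,7,2) ≡ 4 (mod 11); P is NOT on the curve.

Evaluate F(9, 7, 2) term-by-term (mod 11).
  -3*X**3 ↦ -3·729·1·1 = -2187
  -3*X**2*Z ↦ -3·81·1·2 = -486
  -X*Y**2 ↦ -1·9·49·1 = -441
  -2*X*Y*Z ↦ -2·9·7·2 = -252
  X*Z**2 ↦ 1·9·1·4 = 36
  -2*Y**3 ↦ -2·1·343·1 = -686
  2*Y**2*Z ↦ 2·1·49·2 = 196
  -2*Y*Z**2 ↦ -2·1·7·4 = -56
  Z**3 ↦ 1·1·1·8 = 8
Sum: F(9, 7, 2) = (-2187) + (-486) + (-441) + (-252) + (36) + (-686) + (196) + (-56) + (8) = -3868.
Reducing mod 11: -3868 ≡ 4 (mod 11).
Since F(a, b, c) ≡ 4 ≠ 0 (mod 11), P does NOT lie on the curve.


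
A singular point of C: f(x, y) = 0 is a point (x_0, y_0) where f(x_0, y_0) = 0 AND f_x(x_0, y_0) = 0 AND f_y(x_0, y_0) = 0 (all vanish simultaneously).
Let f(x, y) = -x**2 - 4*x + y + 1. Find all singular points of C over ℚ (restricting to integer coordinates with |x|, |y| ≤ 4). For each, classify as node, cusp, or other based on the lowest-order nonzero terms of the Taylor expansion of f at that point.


No singular points in the scanned grid; C is smooth there.

Compute partial derivatives:
  f_x = -2*x - 4.
  f_y = 1.
f_y = 1 is a nonzero constant, so f_y never vanishes: no point (x, y) can satisfy f = f_x = f_y = 0. In particular no (x, y) ∈ {−4, ..., 4}² is singular; the curve is smooth.


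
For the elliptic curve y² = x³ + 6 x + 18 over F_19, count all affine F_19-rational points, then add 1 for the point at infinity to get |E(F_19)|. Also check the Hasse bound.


Affine points = {(1, 5), (1, 14), (2, 0), (3, 5), (3, 14), (4, 7), (4, 12), (6, 2), (6, 17), (7, 2), (7, 17), (11, 3), (11, 16), (15, 5), (15, 14), (16, 7), (16, 12), (17, 6), (17, 13), (18, 7), (18, 12)}; affine count = 21; |E(F_19)| = 22.

Discriminant check: Δ ∝ 4a³ + 27b² = 4·6³ + 27·18² = 4·216 + 27·324 ≡ 17 (mod 19). Nonzero ⇒ E is nonsingular.
For each x ∈ F_19, compute rhs = x³ + 6·x + 18 mod 19, then count y ∈ F_19 with y² ≡ rhs.
  x = 0: rhs = 18, matching y values: none (0 points).
  x = 1: rhs = 6, matching y values: 5, 14 (2 points).
  x = 2: rhs = 0, matching y values: 0 (1 points).
  x = 3: rhs = 6, matching y values: 5, 14 (2 points).
  x = 4: rhs = 11, matching y values: 7, 12 (2 points).
  x = 5: rhs = 2, matching y values: none (0 points).
  x = 6: rhs = 4, matching y values: 2, 17 (2 points).
  x = 7: rhs = 4, matching y values: 2, 17 (2 points).
  x = 8: rhs = 8, matching y values: none (0 points).
  x = 9: rhs = 3, matching y values: none (0 points).
  x = 10: rhs = 14, matching y values: none (0 points).
  x = 11: rhs = 9, matching y values: 3, 16 (2 points).
  x = 12: rhs = 13, matching y values: none (0 points).
  x = 13: rhs = 13, matching y values: none (0 points).
  x = 14: rhs = 15, matching y values: none (0 points).
  x = 15: rhs = 6, matching y values: 5, 14 (2 points).
  x = 16: rhs = 11, matching y values: 7, 12 (2 points).
  x = 17: rhs = 17, matching y values: 6, 13 (2 points).
  x = 18: rhs = 11, matching y values: 7, 12 (2 points).
Total affine count: 21.
Full point count |E(F_19)| = 21 + 1 = 22.
Hasse bound: |22 − (19+1)| = |2| = 2 ≤ 2√19 ≈ 8.7178 ✓.


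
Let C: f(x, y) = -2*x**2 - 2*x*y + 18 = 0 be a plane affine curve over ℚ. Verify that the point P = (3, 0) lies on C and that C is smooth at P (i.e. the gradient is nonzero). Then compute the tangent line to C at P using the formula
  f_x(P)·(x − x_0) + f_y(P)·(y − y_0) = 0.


Tangent line at P: -12*x - 6*y + 36 = 0.

Step 1: f(3, 0) = 0, so P lies on C.
Step 2: partial derivatives
  f_x(x, y) = -4*x - 2*y, f_y(x, y) = -2*x.
  f_x(P) = -12, f_y(P) = -6 (gradient nonzero, so P is smooth).
Step 3: tangent line at P: -12·(x − 3) + -6·(y − 0) = 0.
Expanding: -12*x - 6*y + 36 = 0.


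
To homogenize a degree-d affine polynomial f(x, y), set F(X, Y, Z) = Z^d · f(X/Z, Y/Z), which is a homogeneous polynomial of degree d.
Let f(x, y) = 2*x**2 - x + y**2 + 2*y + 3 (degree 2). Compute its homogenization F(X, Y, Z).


F(X, Y, Z) = 2*X**2 - X*Z + Y**2 + 2*Y*Z + 3*Z**2

deg(f) = 2.
Substitute x = X/Z, y = Y/Z into f, then multiply by Z^2.
  monomial 2·x^2·y^0 ↦ 2·X^2·Y^0·Z^0.
  monomial -1·x^1·y^0 ↦ -1·X^1·Y^0·Z^1.
  monomial 1·x^0·y^2 ↦ 1·X^0·Y^2·Z^0.
  monomial 2·x^0·y^1 ↦ 2·X^0·Y^1·Z^1.
  monomial 3·x^0·y^0 ↦ 3·X^0·Y^0·Z^2.
Collecting: F(X, Y, Z) = 2*X**2 - X*Z + Y**2 + 2*Y*Z + 3*Z**2.


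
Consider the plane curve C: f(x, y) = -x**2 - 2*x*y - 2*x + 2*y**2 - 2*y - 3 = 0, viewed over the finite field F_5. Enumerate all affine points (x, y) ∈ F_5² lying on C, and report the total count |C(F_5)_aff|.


Affine F_5-points: {(1, 3), (1, 4), (2, 1), (2, 2), (4, 1), (4, 4)}; count = 6.

For each of the 25 pairs (x, y) ∈ F_5², evaluate f(x, y) mod 5. Record the zeros.
  x = 0: [0↦2, 1↦2, 2↦1, 3↦4, 4↦1]  zeros at y ∈ ∅
  x = 1: [0↦4, 1↦2, 2↦4, 3↦0, 4↦0]  zeros at y ∈ {3, 4}
  x = 2: [0↦4, 1↦0, 2↦0, 3↦4, 4↦2]  zeros at y ∈ {1, 2}
  x = 3: [0↦2, 1↦1, 2↦4, 3↦1, 4↦2]  zeros at y ∈ ∅
  x = 4: [0↦3, 1↦0, 2↦1, 3↦1, 4↦0]  zeros at y ∈ {1, 4}
Collecting zeros: affine points = {(1, 3), (1, 4), (2, 1), (2, 2), (4, 1), (4, 4)}.
Total count |C(F_5)_aff| = 6.


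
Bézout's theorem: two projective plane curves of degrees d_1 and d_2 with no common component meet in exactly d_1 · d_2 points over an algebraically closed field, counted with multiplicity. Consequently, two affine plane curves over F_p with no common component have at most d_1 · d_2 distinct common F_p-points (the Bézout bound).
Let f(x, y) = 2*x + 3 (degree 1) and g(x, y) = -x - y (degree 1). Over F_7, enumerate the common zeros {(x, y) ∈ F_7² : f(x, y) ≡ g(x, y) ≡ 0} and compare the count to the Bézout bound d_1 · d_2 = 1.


Common zeros: {(2, 5)}; count = 1; Bézout bound = 1.

deg(f) = 1, deg(g) = 1, so Bézout bound = 1.
Scan x ∈ F_7. For each x, list the y ∈ F_7 with f(x, y) ≡ 0 and those with g(x, y) ≡ 0 (mod 7); the common zeros in that column are the intersection.
  x = 0: f ≡ 0 at y ∈ ∅; g ≡ 0 at y ∈ {0}; common: ∅.
  x = 1: f ≡ 0 at y ∈ ∅; g ≡ 0 at y ∈ {6}; common: ∅.
  x = 2: f ≡ 0 at y ∈ {0, 1, 2, 3, 4, 5, 6}; g ≡ 0 at y ∈ {5}; common: {5}.
  x = 3: f ≡ 0 at y ∈ ∅; g ≡ 0 at y ∈ {4}; common: ∅.
  x = 4: f ≡ 0 at y ∈ ∅; g ≡ 0 at y ∈ {3}; common: ∅.
  x = 5: f ≡ 0 at y ∈ ∅; g ≡ 0 at y ∈ {2}; common: ∅.
  x = 6: f ≡ 0 at y ∈ ∅; g ≡ 0 at y ∈ {1}; common: ∅.
Collecting: common zeros = {(2, 5)}, so the count is 1.
Comparison with the Bézout bound: 1 ≤ 1 = deg(f)·deg(g), as expected for curves with no common component (the bound is attained).


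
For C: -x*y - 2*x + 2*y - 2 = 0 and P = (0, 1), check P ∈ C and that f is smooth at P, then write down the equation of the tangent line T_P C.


Tangent line at P: -3*x + 2*y - 2 = 0.

Step 1: f(0, 1) = 0, so P lies on C.
Step 2: partial derivatives
  f_x(x, y) = -y - 2, f_y(x, y) = 2 - x.
  f_x(P) = -3, f_y(P) = 2 (gradient nonzero, so P is smooth).
Step 3: tangent line at P: -3·(x − 0) + 2·(y − 1) = 0.
Expanding: -3*x + 2*y - 2 = 0.


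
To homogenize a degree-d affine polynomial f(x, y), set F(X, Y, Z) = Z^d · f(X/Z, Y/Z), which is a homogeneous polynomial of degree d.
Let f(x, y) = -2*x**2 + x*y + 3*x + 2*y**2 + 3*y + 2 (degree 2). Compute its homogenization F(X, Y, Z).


F(X, Y, Z) = -2*X**2 + X*Y + 3*X*Z + 2*Y**2 + 3*Y*Z + 2*Z**2

deg(f) = 2.
Substitute x = X/Z, y = Y/Z into f, then multiply by Z^2.
  monomial -2·x^2·y^0 ↦ -2·X^2·Y^0·Z^0.
  monomial 1·x^1·y^1 ↦ 1·X^1·Y^1·Z^0.
  monomial 3·x^1·y^0 ↦ 3·X^1·Y^0·Z^1.
  monomial 2·x^0·y^2 ↦ 2·X^0·Y^2·Z^0.
  monomial 3·x^0·y^1 ↦ 3·X^0·Y^1·Z^1.
  monomial 2·x^0·y^0 ↦ 2·X^0·Y^0·Z^2.
Collecting: F(X, Y, Z) = -2*X**2 + X*Y + 3*X*Z + 2*Y**2 + 3*Y*Z + 2*Z**2.


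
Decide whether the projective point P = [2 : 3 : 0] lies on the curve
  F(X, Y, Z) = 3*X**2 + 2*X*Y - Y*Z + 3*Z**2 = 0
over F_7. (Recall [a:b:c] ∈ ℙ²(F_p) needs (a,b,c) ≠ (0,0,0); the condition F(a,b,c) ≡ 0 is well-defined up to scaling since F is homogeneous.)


F(2,3,0) ≡ 3 (mod 7); P is NOT on the curve.

Evaluate F(2, 3, 0) term-by-term (mod 7).
  3*X**2 ↦ 3·4·1·1 = 12
  2*X*Y ↦ 2·2·3·1 = 12
  -Y*Z ↦ -1·1·3·0 = 0
  3*Z**2 ↦ 3·1·1·0 = 0
Sum: F(2, 3, 0) = (12) + (12) + (0) + (0) = 24.
Reducing mod 7: 24 ≡ 3 (mod 7).
Since F(a, b, c) ≡ 3 ≠ 0 (mod 7), P does NOT lie on the curve.


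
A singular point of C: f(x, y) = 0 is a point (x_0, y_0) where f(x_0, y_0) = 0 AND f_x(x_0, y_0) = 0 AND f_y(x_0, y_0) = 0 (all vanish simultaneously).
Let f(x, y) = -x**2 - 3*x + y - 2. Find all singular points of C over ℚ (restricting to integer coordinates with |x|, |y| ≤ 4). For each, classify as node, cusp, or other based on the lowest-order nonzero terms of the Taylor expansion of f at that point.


No singular points in the scanned grid; C is smooth there.

Compute partial derivatives:
  f_x = -2*x - 3.
  f_y = 1.
f_y = 1 is a nonzero constant, so f_y never vanishes: no point (x, y) can satisfy f = f_x = f_y = 0. In particular no (x, y) ∈ {−4, ..., 4}² is singular; the curve is smooth.


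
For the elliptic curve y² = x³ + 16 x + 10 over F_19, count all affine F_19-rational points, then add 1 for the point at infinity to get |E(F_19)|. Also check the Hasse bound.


Affine points = {(3, 3), (3, 16), (4, 9), (4, 10), (5, 5), (5, 14), (7, 3), (7, 16), (8, 2), (8, 17), (9, 3), (9, 16), (10, 7), (10, 12), (11, 4), (11, 15), (12, 7), (12, 12), (16, 7), (16, 12)}; affine count = 20; |E(F_19)| = 21.

Discriminant check: Δ ∝ 4a³ + 27b² = 4·16³ + 27·10² = 4·4096 + 27·100 ≡ 8 (mod 19). Nonzero ⇒ E is nonsingular.
For each x ∈ F_19, compute rhs = x³ + 16·x + 10 mod 19, then count y ∈ F_19 with y² ≡ rhs.
  x = 0: rhs = 10, matching y values: none (0 points).
  x = 1: rhs = 8, matching y values: none (0 points).
  x = 2: rhs = 12, matching y values: none (0 points).
  x = 3: rhs = 9, matching y values: 3, 16 (2 points).
  x = 4: rhs = 5, matching y values: 9, 10 (2 points).
  x = 5: rhs = 6, matching y values: 5, 14 (2 points).
  x = 6: rhs = 18, matching y values: none (0 points).
  x = 7: rhs = 9, matching y values: 3, 16 (2 points).
  x = 8: rhs = 4, matching y values: 2, 17 (2 points).
  x = 9: rhs = 9, matching y values: 3, 16 (2 points).
  x = 10: rhs = 11, matching y values: 7, 12 (2 points).
  x = 11: rhs = 16, matching y values: 4, 15 (2 points).
  x = 12: rhs = 11, matching y values: 7, 12 (2 points).
  x = 13: rhs = 2, matching y values: none (0 points).
  x = 14: rhs = 14, matching y values: none (0 points).
  x = 15: rhs = 15, matching y values: none (0 points).
  x = 16: rhs = 11, matching y values: 7, 12 (2 points).
  x = 17: rhs = 8, matching y values: none (0 points).
  x = 18: rhs = 12, matching y values: none (0 points).
Total affine count: 20.
Full point count |E(F_19)| = 20 + 1 = 21.
Hasse bound: |21 − (19+1)| = |1| = 1 ≤ 2√19 ≈ 8.7178 ✓.


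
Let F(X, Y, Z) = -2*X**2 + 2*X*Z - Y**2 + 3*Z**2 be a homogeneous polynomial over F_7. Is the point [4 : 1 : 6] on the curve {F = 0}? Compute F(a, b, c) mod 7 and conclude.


F(4,1,6) ≡ 4 (mod 7); P is NOT on the curve.

Evaluate F(4, 1, 6) term-by-term (mod 7).
  -2*X**2 ↦ -2·16·1·1 = -32
  2*X*Z ↦ 2·4·1·6 = 48
  -Y**2 ↦ -1·1·1·1 = -1
  3*Z**2 ↦ 3·1·1·36 = 108
Sum: F(4, 1, 6) = (-32) + (48) + (-1) + (108) = 123.
Reducing mod 7: 123 ≡ 4 (mod 7).
Since F(a, b, c) ≡ 4 ≠ 0 (mod 7), P does NOT lie on the curve.


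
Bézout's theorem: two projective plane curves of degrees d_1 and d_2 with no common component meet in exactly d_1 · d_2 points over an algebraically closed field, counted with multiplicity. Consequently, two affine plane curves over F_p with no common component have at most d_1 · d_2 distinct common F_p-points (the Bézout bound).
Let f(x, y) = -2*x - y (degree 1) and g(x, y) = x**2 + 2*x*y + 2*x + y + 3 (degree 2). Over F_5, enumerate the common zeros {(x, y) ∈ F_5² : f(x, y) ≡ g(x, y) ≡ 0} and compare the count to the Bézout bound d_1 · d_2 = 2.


Common zeros: {(1, 3), (4, 2)}; count = 2; Bézout bound = 2.

deg(f) = 1, deg(g) = 2, so Bézout bound = 2.
Scan x ∈ F_5. For each x, list the y ∈ F_5 with f(x, y) ≡ 0 and those with g(x, y) ≡ 0 (mod 5); the common zeros in that column are the intersection.
  x = 0: f ≡ 0 at y ∈ {0}; g ≡ 0 at y ∈ {2}; common: ∅.
  x = 1: f ≡ 0 at y ∈ {3}; g ≡ 0 at y ∈ {3}; common: {3}.
  x = 2: f ≡ 0 at y ∈ {1}; g ≡ 0 at y ∈ ∅; common: ∅.
  x = 3: f ≡ 0 at y ∈ {4}; g ≡ 0 at y ∈ {1}; common: ∅.
  x = 4: f ≡ 0 at y ∈ {2}; g ≡ 0 at y ∈ {2}; common: {2}.
Collecting: common zeros = {(1, 3), (4, 2)}, so the count is 2.
Comparison with the Bézout bound: 2 ≤ 2 = deg(f)·deg(g), as expected for curves with no common component (the bound is attained).


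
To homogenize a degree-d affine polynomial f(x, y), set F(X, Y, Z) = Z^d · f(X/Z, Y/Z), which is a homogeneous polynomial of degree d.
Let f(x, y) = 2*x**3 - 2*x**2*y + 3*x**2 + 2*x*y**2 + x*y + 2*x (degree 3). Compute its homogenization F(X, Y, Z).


F(X, Y, Z) = 2*X**3 - 2*X**2*Y + 3*X**2*Z + 2*X*Y**2 + X*Y*Z + 2*X*Z**2

deg(f) = 3.
Substitute x = X/Z, y = Y/Z into f, then multiply by Z^3.
  monomial 2·x^3·y^0 ↦ 2·X^3·Y^0·Z^0.
  monomial -2·x^2·y^1 ↦ -2·X^2·Y^1·Z^0.
  monomial 3·x^2·y^0 ↦ 3·X^2·Y^0·Z^1.
  monomial 2·x^1·y^2 ↦ 2·X^1·Y^2·Z^0.
  monomial 1·x^1·y^1 ↦ 1·X^1·Y^1·Z^1.
  monomial 2·x^1·y^0 ↦ 2·X^1·Y^0·Z^2.
Collecting: F(X, Y, Z) = 2*X**3 - 2*X**2*Y + 3*X**2*Z + 2*X*Y**2 + X*Y*Z + 2*X*Z**2.


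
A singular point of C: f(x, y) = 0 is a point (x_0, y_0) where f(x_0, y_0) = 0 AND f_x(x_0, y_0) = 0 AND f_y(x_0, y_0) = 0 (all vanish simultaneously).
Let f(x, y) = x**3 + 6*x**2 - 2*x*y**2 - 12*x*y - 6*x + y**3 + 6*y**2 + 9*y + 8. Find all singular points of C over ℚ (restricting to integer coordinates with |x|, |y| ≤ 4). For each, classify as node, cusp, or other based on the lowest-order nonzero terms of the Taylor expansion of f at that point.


Singular points: {(-2, -3)}; classification: cusp.

Compute partial derivatives:
  f_x = 3*x**2 + 12*x - 2*y**2 - 12*y - 6.
  f_y = -4*x*y - 12*x + 3*y**2 + 12*y + 9.
Scan x_0 ∈ {−4, ..., 4}. For each x_0, f_y(x_0, y) is a polynomial in y; find its integer roots y ∈ {−4, ..., 4}, then test f_x and f at those candidates.
  x = -4: f_y(-4, y) = 3*y**2 + 28*y + 57; vanishes at y ∈ {-3}. (-4, -3): f_x = 12 ≠ 0.
  x = -3: f_y(-3, y) = 3*y**2 + 24*y + 45; vanishes at y ∈ {-3}. (-3, -3): f_x = 3 ≠ 0.
  x = -2: f_y(-2, y) = 3*y**2 + 20*y + 33; vanishes at y ∈ {-3}. (-2, -3): f_x = 0, f = 0 — SINGULAR.
  x = -1: f_y(-1, y) = 3*y**2 + 16*y + 21; vanishes at y ∈ {-3}. (-1, -3): f_x = 3 ≠ 0.
  x = 0: f_y(0, y) = 3*y**2 + 12*y + 9; vanishes at y ∈ {-3, -1}. (0, -3): f_x = 12 ≠ 0; (0, -1): f_x = 4 ≠ 0.
  x = 1: f_y(1, y) = 3*y**2 + 8*y - 3; vanishes at y ∈ {-3}. (1, -3): f_x = 27 ≠ 0.
  x = 2: f_y(2, y) = 3*y**2 + 4*y - 15; vanishes at y ∈ {-3}. (2, -3): f_x = 48 ≠ 0.
  x = 3: f_y(3, y) = 3*y**2 - 27; vanishes at y ∈ {-3, 3}. (3, -3): f_x = 75 ≠ 0; (3, 3): f_x = 3 ≠ 0.
  x = 4: f_y(4, y) = 3*y**2 - 4*y - 39; vanishes at y ∈ {-3}. (4, -3): f_x = 108 ≠ 0.
Only singular point on the grid: (-2, -3).
Classify: substitute x = -2 + u, y = -3 + v and expand: f = u**3 - 2*u*v**2 + v**3 + v**2.
No constant or linear terms (consistent with a singular point). Quadratic part: v**2. Cubic part: u**3 - 2*u*v**2 + v**3.
The quadratic part v**2 is a perfect square, so there is a single (double) tangent line v = 0, i.e. y = -3. Restricting the cubic part to that line (v = 0) leaves u**3 ≠ 0, so f is not divisible by v and the branch is v² ≈ -u**3 to lowest order — this is a cusp.
Classification: cusp.


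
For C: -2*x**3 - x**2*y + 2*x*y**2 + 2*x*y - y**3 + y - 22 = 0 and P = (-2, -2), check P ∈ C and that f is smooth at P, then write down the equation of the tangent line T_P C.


Tangent line at P: -28*x - 3*y - 62 = 0.

Step 1: f(-2, -2) = 0, so P lies on C.
Step 2: partial derivatives
  f_x(x, y) = -6*x**2 - 2*x*y + 2*y**2 + 2*y, f_y(x, y) = -x**2 + 4*x*y + 2*x - 3*y**2 + 1.
  f_x(P) = -28, f_y(P) = -3 (gradient nonzero, so P is smooth).
Step 3: tangent line at P: -28·(x − -2) + -3·(y − -2) = 0.
Expanding: -28*x - 3*y - 62 = 0.


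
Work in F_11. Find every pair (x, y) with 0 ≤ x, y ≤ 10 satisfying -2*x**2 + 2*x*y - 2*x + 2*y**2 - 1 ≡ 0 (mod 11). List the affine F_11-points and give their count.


Affine F_11-points: {(1, 5), (3, 3), (3, 5), (5, 2), (5, 4), (7, 2), (9, 4), (9, 9), (10, 3), (10, 9)}; count = 10.

For each of the 121 pairs (x, y) ∈ F_11², evaluate f(x, y) mod 11. Record the zeros.
  x = 0: [0↦10, 1↦1, 2↦7, 3↦6, 4↦9, 5↦5, 6↦5, 7↦9, 8↦6, 9↦7, 10↦1]  zeros at y ∈ ∅
  x = 1: [0↦6, 1↦10, 2↦7, 3↦8, 4↦2, 5↦0, 6↦2, 7↦8, 8↦7, 9↦10, 10↦6]  zeros at y ∈ {5}
  x = 2: [0↦9, 1↦4, 2↦3, 3↦6, 4↦2, 5↦2, 6↦6, 7↦3, 8↦4, 9↦9, 10↦7]  zeros at y ∈ ∅
  x = 3: [0↦8, 1↦5, 2↦6, 3↦0, 4↦9, 5↦0, 6↦6, 7↦5, 8↦8, 9↦4, 10↦4]  zeros at y ∈ {3, 5}
  x = 4: [0↦3, 1↦2, 2↦5, 3↦1, 4↦1, 5↦5, 6↦2, 7↦3, 8↦8, 9↦6, 10↦8]  zeros at y ∈ ∅
  x = 5: [0↦5, 1↦6, 2↦0, 3↦9, 4↦0, 5↦6, 6↦5, 7↦8, 8↦4, 9↦4, 10↦8]  zeros at y ∈ {2, 4}
  x = 6: [0↦3, 1↦6, 2↦2, 3↦2, 4↦6, 5↦3, 6↦4, 7↦9, 8↦7, 9↦9, 10↦4]  zeros at y ∈ ∅
  x = 7: [0↦8, 1↦2, 2↦0, 3↦2, 4↦8, 5↦7, 6↦10, 7↦6, 8↦6, 9↦10, 10↦7]  zeros at y ∈ {2}
  x = 8: [0↦9, 1↦5, 2↦5, 3↦9, 4↦6, 5↦7, 6↦1, 7↦10, 8↦1, 9↦7, 10↦6]  zeros at y ∈ ∅
  x = 9: [0↦6, 1↦4, 2↦6, 3↦1, 4↦0, 5↦3, 6↦10, 7↦10, 8↦3, 9↦0, 10↦1]  zeros at y ∈ {4, 9}
  x = 10: [0↦10, 1↦10, 2↦3, 3↦0, 4↦1, 5↦6, 6↦4, 7↦6, 8↦1, 9↦0, 10↦3]  zeros at y ∈ {3, 9}
Collecting zeros: affine points = {(1, 5), (3, 3), (3, 5), (5, 2), (5, 4), (7, 2), (9, 4), (9, 9), (10, 3), (10, 9)}.
Total count |C(F_11)_aff| = 10.


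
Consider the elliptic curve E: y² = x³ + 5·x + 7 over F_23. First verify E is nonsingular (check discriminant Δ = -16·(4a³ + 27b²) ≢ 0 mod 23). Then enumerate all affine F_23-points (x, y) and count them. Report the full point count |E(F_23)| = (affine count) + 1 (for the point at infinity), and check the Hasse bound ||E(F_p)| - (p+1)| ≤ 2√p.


Affine points = {(1, 6), (1, 17), (2, 5), (2, 18), (3, 7), (3, 16), (6, 0), (11, 6), (11, 17), (12, 1), (12, 22), (18, 8), (18, 15), (21, 9), (21, 14), (22, 1), (22, 22)}; affine count = 17; |E(F_23)| = 18.

Discriminant check: Δ ∝ 4a³ + 27b² = 4·5³ + 27·7² = 4·125 + 27·49 ≡ 6 (mod 23). Nonzero ⇒ E is nonsingular.
For each x ∈ F_23, compute rhs = x³ + 5·x + 7 mod 23, then count y ∈ F_23 with y² ≡ rhs.
  x = 0: rhs = 7, matching y values: none (0 points).
  x = 1: rhs = 13, matching y values: 6, 17 (2 points).
  x = 2: rhs = 2, matching y values: 5, 18 (2 points).
  x = 3: rhs = 3, matching y values: 7, 16 (2 points).
  x = 4: rhs = 22, matching y values: none (0 points).
  x = 5: rhs = 19, matching y values: none (0 points).
  x = 6: rhs = 0, matching y values: 0 (1 points).
  x = 7: rhs = 17, matching y values: none (0 points).
  x = 8: rhs = 7, matching y values: none (0 points).
  x = 9: rhs = 22, matching y values: none (0 points).
  x = 10: rhs = 22, matching y values: none (0 points).
  x = 11: rhs = 13, matching y values: 6, 17 (2 points).
  x = 12: rhs = 1, matching y values: 1, 22 (2 points).
  x = 13: rhs = 15, matching y values: none (0 points).
  x = 14: rhs = 15, matching y values: none (0 points).
  x = 15: rhs = 7, matching y values: none (0 points).
  x = 16: rhs = 20, matching y values: none (0 points).
  x = 17: rhs = 14, matching y values: none (0 points).
  x = 18: rhs = 18, matching y values: 8, 15 (2 points).
  x = 19: rhs = 15, matching y values: none (0 points).
  x = 20: rhs = 11, matching y values: none (0 points).
  x = 21: rhs = 12, matching y values: 9, 14 (2 points).
  x = 22: rhs = 1, matching y values: 1, 22 (2 points).
Total affine count: 17.
Full point count |E(F_23)| = 17 + 1 = 18.
Hasse bound: |18 − (23+1)| = |-6| = 6 ≤ 2√23 ≈ 9.5917 ✓.


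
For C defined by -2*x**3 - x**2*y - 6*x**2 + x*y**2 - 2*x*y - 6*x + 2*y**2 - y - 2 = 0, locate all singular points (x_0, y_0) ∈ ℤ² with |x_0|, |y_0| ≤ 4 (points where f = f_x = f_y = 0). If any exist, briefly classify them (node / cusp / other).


Singular points: {(-1, 0)}; classification: cusp.

Compute partial derivatives:
  f_x = -6*x**2 - 2*x*y - 12*x + y**2 - 2*y - 6.
  f_y = -x**2 + 2*x*y - 2*x + 4*y - 1.
Scan x_0 ∈ {−4, ..., 4}. For each x_0, f_y(x_0, y) is a polynomial in y; find its integer roots y ∈ {−4, ..., 4}, then test f_x and f at those candidates.
  x = -4: f_y(-4, y) = -4*y - 9; no integer root y with |y| ≤ 4.
  x = -3: f_y(-3, y) = -2*y - 4; vanishes at y ∈ {-2}. (-3, -2): f_x = -28 ≠ 0.
  x = -2: f_y(-2, y) = -1; no integer root y with |y| ≤ 4.
  x = -1: f_y(-1, y) = 2*y; vanishes at y ∈ {0}. (-1, 0): f_x = 0, f = 0 — SINGULAR.
  x = 0: f_y(0, y) = 4*y - 1; no integer root y with |y| ≤ 4.
  x = 1: f_y(1, y) = 6*y - 4; no integer root y with |y| ≤ 4.
  x = 2: f_y(2, y) = 8*y - 9; no integer root y with |y| ≤ 4.
  x = 3: f_y(3, y) = 10*y - 16; no integer root y with |y| ≤ 4.
  x = 4: f_y(4, y) = 12*y - 25; no integer root y with |y| ≤ 4.
Only singular point on the grid: (-1, 0).
Classify: substitute x = -1 + u, y = 0 + v and expand: f = -2*u**3 - u**2*v + u*v**2 + v**2.
No constant or linear terms (consistent with a singular point). Quadratic part: v**2. Cubic part: -2*u**3 - u**2*v + u*v**2.
The quadratic part v**2 is a perfect square, so there is a single (double) tangent line v = 0, i.e. y = 0. Restricting the cubic part to that line (v = 0) leaves -2*u**3 ≠ 0, so f is not divisible by v and the branch is v² ≈ 2*u**3 to lowest order — this is a cusp.
Classification: cusp.


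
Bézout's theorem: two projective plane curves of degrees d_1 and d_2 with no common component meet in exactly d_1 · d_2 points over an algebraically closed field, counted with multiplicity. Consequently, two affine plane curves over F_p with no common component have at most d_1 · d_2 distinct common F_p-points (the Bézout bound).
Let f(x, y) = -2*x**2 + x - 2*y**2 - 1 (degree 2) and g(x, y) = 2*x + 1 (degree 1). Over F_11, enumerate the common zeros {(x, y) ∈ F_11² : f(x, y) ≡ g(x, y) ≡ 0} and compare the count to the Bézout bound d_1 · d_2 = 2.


Common zeros: ∅; count = 0; Bézout bound = 2.

deg(f) = 2, deg(g) = 1, so Bézout bound = 2.
Scan x ∈ F_11. For each x, list the y ∈ F_11 with f(x, y) ≡ 0 and those with g(x, y) ≡ 0 (mod 11); the common zeros in that column are the intersection.
  x = 0: f ≡ 0 at y ∈ {4, 7}; g ≡ 0 at y ∈ ∅; common: ∅.
  x = 1: f ≡ 0 at y ∈ ∅; g ≡ 0 at y ∈ ∅; common: ∅.
  x = 2: f ≡ 0 at y ∈ ∅; g ≡ 0 at y ∈ ∅; common: ∅.
  x = 3: f ≡ 0 at y ∈ {5, 6}; g ≡ 0 at y ∈ ∅; common: ∅.
  x = 4: f ≡ 0 at y ∈ ∅; g ≡ 0 at y ∈ ∅; common: ∅.
  x = 5: f ≡ 0 at y ∈ ∅; g ≡ 0 at y ∈ {0, 1, 2, 3, 4, 5, 6, 7, 8, 9, 10}; common: ∅.
  x = 6: f ≡ 0 at y ∈ {4, 7}; g ≡ 0 at y ∈ ∅; common: ∅.
  x = 7: f ≡ 0 at y ∈ {3, 8}; g ≡ 0 at y ∈ ∅; common: ∅.
  x = 8: f ≡ 0 at y ∈ {0}; g ≡ 0 at y ∈ ∅; common: ∅.
  x = 9: f ≡ 0 at y ∈ {0}; g ≡ 0 at y ∈ ∅; common: ∅.
  x = 10: f ≡ 0 at y ∈ {3, 8}; g ≡ 0 at y ∈ ∅; common: ∅.
Collecting: common zeros = ∅, so the count is 0.
Comparison with the Bézout bound: 0 ≤ 2 = deg(f)·deg(g), as expected for curves with no common component (the affine F_11-count falls short of the bound because intersections may lie at infinity, over extension fields, or carry multiplicity).


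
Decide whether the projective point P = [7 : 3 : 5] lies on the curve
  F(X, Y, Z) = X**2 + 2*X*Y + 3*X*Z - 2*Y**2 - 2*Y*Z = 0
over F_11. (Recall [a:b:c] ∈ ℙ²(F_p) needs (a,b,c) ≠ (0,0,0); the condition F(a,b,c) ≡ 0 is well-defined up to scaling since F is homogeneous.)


F(7,3,5) ≡ 5 (mod 11); P is NOT on the curve.

Evaluate F(7, 3, 5) term-by-term (mod 11).
  X**2 ↦ 1·49·1·1 = 49
  2*X*Y ↦ 2·7·3·1 = 42
  3*X*Z ↦ 3·7·1·5 = 105
  -2*Y**2 ↦ -2·1·9·1 = -18
  -2*Y*Z ↦ -2·1·3·5 = -30
Sum: F(7, 3, 5) = (49) + (42) + (105) + (-18) + (-30) = 148.
Reducing mod 11: 148 ≡ 5 (mod 11).
Since F(a, b, c) ≡ 5 ≠ 0 (mod 11), P does NOT lie on the curve.


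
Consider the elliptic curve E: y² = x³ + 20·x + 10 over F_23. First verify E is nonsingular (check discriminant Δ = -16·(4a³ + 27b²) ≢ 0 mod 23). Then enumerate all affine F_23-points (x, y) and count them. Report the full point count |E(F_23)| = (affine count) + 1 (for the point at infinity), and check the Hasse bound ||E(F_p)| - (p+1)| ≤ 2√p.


Affine points = {(1, 10), (1, 13), (2, 9), (2, 14), (4, 4), (4, 19), (6, 1), (6, 22), (12, 0), (13, 11), (13, 12), (19, 2), (19, 21), (21, 10), (21, 13), (22, 9), (22, 14)}; affine count = 17; |E(F_23)| = 18.

Discriminant check: Δ ∝ 4a³ + 27b² = 4·20³ + 27·10² = 4·8000 + 27·100 ≡ 16 (mod 23). Nonzero ⇒ E is nonsingular.
For each x ∈ F_23, compute rhs = x³ + 20·x + 10 mod 23, then count y ∈ F_23 with y² ≡ rhs.
  x = 0: rhs = 10, matching y values: none (0 points).
  x = 1: rhs = 8, matching y values: 10, 13 (2 points).
  x = 2: rhs = 12, matching y values: 9, 14 (2 points).
  x = 3: rhs = 5, matching y values: none (0 points).
  x = 4: rhs = 16, matching y values: 4, 19 (2 points).
  x = 5: rhs = 5, matching y values: none (0 points).
  x = 6: rhs = 1, matching y values: 1, 22 (2 points).
  x = 7: rhs = 10, matching y values: none (0 points).
  x = 8: rhs = 15, matching y values: none (0 points).
  x = 9: rhs = 22, matching y values: none (0 points).
  x = 10: rhs = 14, matching y values: none (0 points).
  x = 11: rhs = 20, matching y values: none (0 points).
  x = 12: rhs = 0, matching y values: 0 (1 points).
  x = 13: rhs = 6, matching y values: 11, 12 (2 points).
  x = 14: rhs = 21, matching y values: none (0 points).
  x = 15: rhs = 5, matching y values: none (0 points).
  x = 16: rhs = 10, matching y values: none (0 points).
  x = 17: rhs = 19, matching y values: none (0 points).
  x = 18: rhs = 15, matching y values: none (0 points).
  x = 19: rhs = 4, matching y values: 2, 21 (2 points).
  x = 20: rhs = 15, matching y values: none (0 points).
  x = 21: rhs = 8, matching y values: 10, 13 (2 points).
  x = 22: rhs = 12, matching y values: 9, 14 (2 points).
Total affine count: 17.
Full point count |E(F_23)| = 17 + 1 = 18.
Hasse bound: |18 − (23+1)| = |-6| = 6 ≤ 2√23 ≈ 9.5917 ✓.


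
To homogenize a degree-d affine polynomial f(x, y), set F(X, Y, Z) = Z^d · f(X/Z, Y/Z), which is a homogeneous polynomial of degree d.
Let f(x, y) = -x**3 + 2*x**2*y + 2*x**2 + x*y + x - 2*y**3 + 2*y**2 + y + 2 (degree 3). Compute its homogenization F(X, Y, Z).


F(X, Y, Z) = -X**3 + 2*X**2*Y + 2*X**2*Z + X*Y*Z + X*Z**2 - 2*Y**3 + 2*Y**2*Z + Y*Z**2 + 2*Z**3

deg(f) = 3.
Substitute x = X/Z, y = Y/Z into f, then multiply by Z^3.
  monomial -1·x^3·y^0 ↦ -1·X^3·Y^0·Z^0.
  monomial 2·x^2·y^1 ↦ 2·X^2·Y^1·Z^0.
  monomial 2·x^2·y^0 ↦ 2·X^2·Y^0·Z^1.
  monomial 1·x^1·y^1 ↦ 1·X^1·Y^1·Z^1.
  monomial 1·x^1·y^0 ↦ 1·X^1·Y^0·Z^2.
  monomial -2·x^0·y^3 ↦ -2·X^0·Y^3·Z^0.
  monomial 2·x^0·y^2 ↦ 2·X^0·Y^2·Z^1.
  monomial 1·x^0·y^1 ↦ 1·X^0·Y^1·Z^2.
  monomial 2·x^0·y^0 ↦ 2·X^0·Y^0·Z^3.
Collecting: F(X, Y, Z) = -X**3 + 2*X**2*Y + 2*X**2*Z + X*Y*Z + X*Z**2 - 2*Y**3 + 2*Y**2*Z + Y*Z**2 + 2*Z**3.


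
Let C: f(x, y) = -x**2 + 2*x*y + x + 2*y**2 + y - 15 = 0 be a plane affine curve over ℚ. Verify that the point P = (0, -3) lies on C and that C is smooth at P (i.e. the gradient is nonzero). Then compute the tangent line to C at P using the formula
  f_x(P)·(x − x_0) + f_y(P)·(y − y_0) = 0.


Tangent line at P: -5*x - 11*y - 33 = 0.

Step 1: f(0, -3) = 0, so P lies on C.
Step 2: partial derivatives
  f_x(x, y) = -2*x + 2*y + 1, f_y(x, y) = 2*x + 4*y + 1.
  f_x(P) = -5, f_y(P) = -11 (gradient nonzero, so P is smooth).
Step 3: tangent line at P: -5·(x − 0) + -11·(y − -3) = 0.
Expanding: -5*x - 11*y - 33 = 0.


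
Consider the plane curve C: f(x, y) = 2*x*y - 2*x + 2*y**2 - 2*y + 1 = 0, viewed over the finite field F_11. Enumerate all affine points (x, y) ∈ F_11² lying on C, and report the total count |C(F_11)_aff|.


Affine F_11-points: {(3, 2), (3, 7), (4, 9), (4, 10), (5, 3), (5, 4), (6, 0), (6, 6), (10, 5), (10, 8)}; count = 10.

For each of the 121 pairs (x, y) ∈ F_11², evaluate f(x, y) mod 11. Record the zeros.
  x = 0: [0↦1, 1↦1, 2↦5, 3↦2, 4↦3, 5↦8, 6↦6, 7↦8, 8↦3, 9↦2, 10↦5]  zeros at y ∈ ∅
  x = 1: [0↦10, 1↦1, 2↦7, 3↦6, 4↦9, 5↦5, 6↦5, 7↦9, 8↦6, 9↦7, 10↦1]  zeros at y ∈ ∅
  x = 2: [0↦8, 1↦1, 2↦9, 3↦10, 4↦4, 5↦2, 6↦4, 7↦10, 8↦9, 9↦1, 10↦8]  zeros at y ∈ ∅
  x = 3: [0↦6, 1↦1, 2↦0, 3↦3, 4↦10, 5↦10, 6↦3, 7↦0, 8↦1, 9↦6, 10↦4]  zeros at y ∈ {2, 7}
  x = 4: [0↦4, 1↦1, 2↦2, 3↦7, 4↦5, 5↦7, 6↦2, 7↦1, 8↦4, 9↦0, 10↦0]  zeros at y ∈ {9, 10}
  x = 5: [0↦2, 1↦1, 2↦4, 3↦0, 4↦0, 5↦4, 6↦1, 7↦2, 8↦7, 9↦5, 10↦7]  zeros at y ∈ {3, 4}
  x = 6: [0↦0, 1↦1, 2↦6, 3↦4, 4↦6, 5↦1, 6↦0, 7↦3, 8↦10, 9↦10, 10↦3]  zeros at y ∈ {0, 6}
  x = 7: [0↦9, 1↦1, 2↦8, 3↦8, 4↦1, 5↦9, 6↦10, 7↦4, 8↦2, 9↦4, 10↦10]  zeros at y ∈ ∅
  x = 8: [0↦7, 1↦1, 2↦10, 3↦1, 4↦7, 5↦6, 6↦9, 7↦5, 8↦5, 9↦9, 10↦6]  zeros at y ∈ ∅
  x = 9: [0↦5, 1↦1, 2↦1, 3↦5, 4↦2, 5↦3, 6↦8, 7↦6, 8↦8, 9↦3, 10↦2]  zeros at y ∈ ∅
  x = 10: [0↦3, 1↦1, 2↦3, 3↦9, 4↦8, 5↦0, 6↦7, 7↦7, 8↦0, 9↦8, 10↦9]  zeros at y ∈ {5, 8}
Collecting zeros: affine points = {(3, 2), (3, 7), (4, 9), (4, 10), (5, 3), (5, 4), (6, 0), (6, 6), (10, 5), (10, 8)}.
Total count |C(F_11)_aff| = 10.


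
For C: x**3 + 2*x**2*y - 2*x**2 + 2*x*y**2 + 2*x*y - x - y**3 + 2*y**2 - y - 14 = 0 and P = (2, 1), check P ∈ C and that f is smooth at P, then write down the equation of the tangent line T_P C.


Tangent line at P: 15*x + 20*y - 50 = 0.

Step 1: f(2, 1) = 0, so P lies on C.
Step 2: partial derivatives
  f_x(x, y) = 3*x**2 + 4*x*y - 4*x + 2*y**2 + 2*y - 1, f_y(x, y) = 2*x**2 + 4*x*y + 2*x - 3*y**2 + 4*y - 1.
  f_x(P) = 15, f_y(P) = 20 (gradient nonzero, so P is smooth).
Step 3: tangent line at P: 15·(x − 2) + 20·(y − 1) = 0.
Expanding: 15*x + 20*y - 50 = 0.


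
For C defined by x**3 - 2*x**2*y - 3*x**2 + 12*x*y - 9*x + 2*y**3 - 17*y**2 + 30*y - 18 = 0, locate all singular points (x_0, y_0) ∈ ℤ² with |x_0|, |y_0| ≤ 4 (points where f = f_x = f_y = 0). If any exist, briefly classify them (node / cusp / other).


Singular points: {(3, 3)}; classification: cusp.

Compute partial derivatives:
  f_x = 3*x**2 - 4*x*y - 6*x + 12*y - 9.
  f_y = -2*x**2 + 12*x + 6*y**2 - 34*y + 30.
Scan x_0 ∈ {−4, ..., 4}. For each x_0, f_y(x_0, y) is a polynomial in y; find its integer roots y ∈ {−4, ..., 4}, then test f_x and f at those candidates.
  x = -4: f_y(-4, y) = 6*y**2 - 34*y - 50; no integer root y with |y| ≤ 4.
  x = -3: f_y(-3, y) = 6*y**2 - 34*y - 24; no integer root y with |y| ≤ 4.
  x = -2: f_y(-2, y) = 6*y**2 - 34*y - 2; no integer root y with |y| ≤ 4.
  x = -1: f_y(-1, y) = 6*y**2 - 34*y + 16; no integer root y with |y| ≤ 4.
  x = 0: f_y(0, y) = 6*y**2 - 34*y + 30; no integer root y with |y| ≤ 4.
  x = 1: f_y(1, y) = 6*y**2 - 34*y + 40; vanishes at y ∈ {4}. (1, 4): f_x = 20 ≠ 0.
  x = 2: f_y(2, y) = 6*y**2 - 34*y + 46; no integer root y with |y| ≤ 4.
  x = 3: f_y(3, y) = 6*y**2 - 34*y + 48; vanishes at y ∈ {3}. (3, 3): f_x = 0, f = 0 — SINGULAR.
  x = 4: f_y(4, y) = 6*y**2 - 34*y + 46; no integer root y with |y| ≤ 4.
Only singular point on the grid: (3, 3).
Classify: substitute x = 3 + u, y = 3 + v and expand: f = u**3 - 2*u**2*v + 2*v**3 + v**2.
No constant or linear terms (consistent with a singular point). Quadratic part: v**2. Cubic part: u**3 - 2*u**2*v + 2*v**3.
The quadratic part v**2 is a perfect square, so there is a single (double) tangent line v = 0, i.e. y = 3. Restricting the cubic part to that line (v = 0) leaves u**3 ≠ 0, so f is not divisible by v and the branch is v² ≈ -u**3 to lowest order — this is a cusp.
Classification: cusp.


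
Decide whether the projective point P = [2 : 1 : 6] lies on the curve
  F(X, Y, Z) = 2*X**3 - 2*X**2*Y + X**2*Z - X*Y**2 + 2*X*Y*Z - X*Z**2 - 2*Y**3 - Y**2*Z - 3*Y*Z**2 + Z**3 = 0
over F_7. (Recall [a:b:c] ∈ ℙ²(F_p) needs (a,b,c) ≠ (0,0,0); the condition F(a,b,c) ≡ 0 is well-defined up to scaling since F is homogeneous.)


F(2,1,6) ≡ 5 (mod 7); P is NOT on the curve.

Evaluate F(2, 1, 6) term-by-term (mod 7).
  2*X**3 ↦ 2·8·1·1 = 16
  -2*X**2*Y ↦ -2·4·1·1 = -8
  X**2*Z ↦ 1·4·1·6 = 24
  -X*Y**2 ↦ -1·2·1·1 = -2
  2*X*Y*Z ↦ 2·2·1·6 = 24
  -X*Z**2 ↦ -1·2·1·36 = -72
  -2*Y**3 ↦ -2·1·1·1 = -2
  -Y**2*Z ↦ -1·1·1·6 = -6
  -3*Y*Z**2 ↦ -3·1·1·36 = -108
  Z**3 ↦ 1·1·1·216 = 216
Sum: F(2, 1, 6) = (16) + (-8) + (24) + (-2) + (24) + (-72) + (-2) + (-6) + (-108) + (216) = 82.
Reducing mod 7: 82 ≡ 5 (mod 7).
Since F(a, b, c) ≡ 5 ≠ 0 (mod 7), P does NOT lie on the curve.


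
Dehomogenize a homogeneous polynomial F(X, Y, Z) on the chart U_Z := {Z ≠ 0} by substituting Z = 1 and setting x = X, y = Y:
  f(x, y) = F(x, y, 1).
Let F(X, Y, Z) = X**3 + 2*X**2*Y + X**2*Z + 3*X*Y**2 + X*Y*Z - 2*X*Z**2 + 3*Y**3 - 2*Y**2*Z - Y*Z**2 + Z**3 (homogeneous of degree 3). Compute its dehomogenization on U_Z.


f(x, y) = x**3 + 2*x**2*y + x**2 + 3*x*y**2 + x*y - 2*x + 3*y**3 - 2*y**2 - y + 1

On U_Z we set Z = 1. Each monomial c·X^i·Y^j·Z^k in F becomes c·x^i·y^j·1^k = c·x^i·y^j.
Substituting Z = 1: F(X, Y, 1) = x**3 + 2*x**2*y + x**2 + 3*x*y**2 + x*y - 2*x + 3*y**3 - 2*y**2 - y + 1.
Note: deg(f) ≤ deg(F) = 3; strict inequality happens when F is divisible by Z (lost terms).


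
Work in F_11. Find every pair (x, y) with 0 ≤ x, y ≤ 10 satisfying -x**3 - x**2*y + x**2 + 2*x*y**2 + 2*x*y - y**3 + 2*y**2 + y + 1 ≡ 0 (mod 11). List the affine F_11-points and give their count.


Affine F_11-points: {(1, 7), (2, 4), (3, 3), (3, 8), (4, 6), (5, 0), (5, 6), (7, 10), (8, 6), (10, 1), (10, 5)}; count = 11.

For each of the 121 pairs (x, y) ∈ F_11², evaluate f(x, y) mod 11. Record the zeros.
  x = 0: [0↦1, 1↦3, 2↦3, 3↦6, 4↦6, 5↦8, 6↦6, 7↦5, 8↦10, 9↦4, 10↦3]  zeros at y ∈ ∅
  x = 1: [0↦1, 1↦6, 2↦2, 3↦5, 4↦9, 5↦8, 6↦7, 7↦0, 8↦3, 9↦10, 10↦4]  zeros at y ∈ {7}
  x = 2: [0↦8, 1↦3, 2↦4, 3↦5, 4↦0, 5↦5, 6↦3, 7↦10, 8↦9, 9↦5, 10↦3]  zeros at y ∈ {4}
  x = 3: [0↦5, 1↦10, 2↦3, 3↦0, 4↦6, 5↦4, 6↦10, 7↦7, 8↦0, 9↦5, 10↦5]  zeros at y ∈ {3, 8}
  x = 4: [0↦8, 1↦10, 2↦4, 3↦6, 4↦10, 5↦10, 6↦0, 7↦7, 8↦3, 9↦4, 10↦4]  zeros at y ∈ {6}
  x = 5: [0↦0, 1↦8, 2↦1, 3↦6, 4↦6, 5↦6, 6↦0, 7↦4, 8↦1, 9↦7, 10↦5]  zeros at y ∈ {0, 6}
  x = 6: [0↦8, 1↦9, 2↦10, 3↦5, 4↦10, 5↦8, 6↦4, 7↦3, 8↦10, 9↦8, 10↦2]  zeros at y ∈ ∅
  x = 7: [0↦4, 1↦7, 2↦3, 3↦8, 4↦5, 5↦10, 6↦6, 7↦9, 8↦2, 9↦1, 10↦0]  zeros at y ∈ {10}
  x = 8: [0↦4, 1↦7, 2↦7, 3↦9, 4↦7, 5↦6, 6↦0, 7↦5, 8↦4, 9↦2, 10↦4]  zeros at y ∈ {6}
  x = 9: [0↦2, 1↦3, 2↦5, 3↦2, 4↦10, 5↦1, 6↦2, 7↦7, 8↦10, 9↦5, 10↦8]  zeros at y ∈ ∅
  x = 10: [0↦3, 1↦0, 2↦2, 3↦3, 4↦8, 5↦0, 6↦6, 7↦9, 8↦3, 9↦4, 10↦6]  zeros at y ∈ {1, 5}
Collecting zeros: affine points = {(1, 7), (2, 4), (3, 3), (3, 8), (4, 6), (5, 0), (5, 6), (7, 10), (8, 6), (10, 1), (10, 5)}.
Total count |C(F_11)_aff| = 11.


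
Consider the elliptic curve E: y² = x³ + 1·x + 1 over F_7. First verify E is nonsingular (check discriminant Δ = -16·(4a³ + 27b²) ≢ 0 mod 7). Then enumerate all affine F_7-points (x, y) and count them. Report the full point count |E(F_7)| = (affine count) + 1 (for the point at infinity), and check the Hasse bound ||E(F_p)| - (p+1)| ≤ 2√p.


Affine points = {(0, 1), (0, 6), (2, 2), (2, 5)}; affine count = 4; |E(F_7)| = 5.

Discriminant check: Δ ∝ 4a³ + 27b² = 4·1³ + 27·1² = 4·1 + 27·1 ≡ 3 (mod 7). Nonzero ⇒ E is nonsingular.
For each x ∈ F_7, compute rhs = x³ + 1·x + 1 mod 7, then count y ∈ F_7 with y² ≡ rhs.
  x = 0: rhs = 1, matching y values: 1, 6 (2 points).
  x = 1: rhs = 3, matching y values: none (0 points).
  x = 2: rhs = 4, matching y values: 2, 5 (2 points).
  x = 3: rhs = 3, matching y values: none (0 points).
  x = 4: rhs = 6, matching y values: none (0 points).
  x = 5: rhs = 5, matching y values: none (0 points).
  x = 6: rhs = 6, matching y values: none (0 points).
Total affine count: 4.
Full point count |E(F_7)| = 4 + 1 = 5.
Hasse bound: |5 − (7+1)| = |-3| = 3 ≤ 2√7 ≈ 5.2915 ✓.


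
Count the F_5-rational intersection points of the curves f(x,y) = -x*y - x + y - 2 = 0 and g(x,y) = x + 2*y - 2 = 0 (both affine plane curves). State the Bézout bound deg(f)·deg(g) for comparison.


Common zeros: ∅; count = 0; Bézout bound = 2.

deg(f) = 2, deg(g) = 1, so Bézout bound = 2.
Scan x ∈ F_5. For each x, list the y ∈ F_5 with f(x, y) ≡ 0 and those with g(x, y) ≡ 0 (mod 5); the common zeros in that column are the intersection.
  x = 0: f ≡ 0 at y ∈ {2}; g ≡ 0 at y ∈ {1}; common: ∅.
  x = 1: f ≡ 0 at y ∈ ∅; g ≡ 0 at y ∈ {3}; common: ∅.
  x = 2: f ≡ 0 at y ∈ {1}; g ≡ 0 at y ∈ {0}; common: ∅.
  x = 3: f ≡ 0 at y ∈ {0}; g ≡ 0 at y ∈ {2}; common: ∅.
  x = 4: f ≡ 0 at y ∈ {3}; g ≡ 0 at y ∈ {4}; common: ∅.
Collecting: common zeros = ∅, so the count is 0.
Comparison with the Bézout bound: 0 ≤ 2 = deg(f)·deg(g), as expected for curves with no common component (the affine F_5-count falls short of the bound because intersections may lie at infinity, over extension fields, or carry multiplicity).
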